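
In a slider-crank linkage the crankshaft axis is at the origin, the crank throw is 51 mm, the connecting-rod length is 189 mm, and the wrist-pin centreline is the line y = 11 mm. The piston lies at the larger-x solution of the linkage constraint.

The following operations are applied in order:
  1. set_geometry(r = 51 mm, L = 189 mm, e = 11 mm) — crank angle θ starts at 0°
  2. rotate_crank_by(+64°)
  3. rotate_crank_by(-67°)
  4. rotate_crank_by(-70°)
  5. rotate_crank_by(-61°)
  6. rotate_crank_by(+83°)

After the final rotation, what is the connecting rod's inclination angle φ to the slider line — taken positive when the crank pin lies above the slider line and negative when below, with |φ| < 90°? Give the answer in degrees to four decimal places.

-15.5398

set_geometry: r = 51 mm, L = 189 mm, e = 11 mm; θ ← 0°
rotate_crank_by(+64°): θ ← 0° +64° = 64°
rotate_crank_by(-67°): θ ← 64° -67° = -3°
rotate_crank_by(-70°): θ ← -3° -70° = -73°
rotate_crank_by(-61°): θ ← -73° -61° = -134°
rotate_crank_by(+83°): θ ← -134° +83° = -51°
crank pin P = (r cos θ, r sin θ) = (32.095340, -39.634444)
h = r sin θ − e = -39.634444 − 11 = -50.634444
sin φ = h / L = -50.634444 / 189 = -0.26790711
φ = arcsin(-0.26790711) = -15.539766°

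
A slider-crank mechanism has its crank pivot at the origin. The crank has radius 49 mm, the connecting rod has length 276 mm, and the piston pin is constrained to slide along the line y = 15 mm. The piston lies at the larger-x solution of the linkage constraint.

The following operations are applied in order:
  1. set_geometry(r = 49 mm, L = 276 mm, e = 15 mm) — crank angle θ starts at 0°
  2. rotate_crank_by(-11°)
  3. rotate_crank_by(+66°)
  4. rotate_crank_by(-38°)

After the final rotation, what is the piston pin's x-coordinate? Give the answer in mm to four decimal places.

322.8581

set_geometry: r = 49 mm, L = 276 mm, e = 15 mm; θ ← 0°
rotate_crank_by(-11°): θ ← 0° -11° = -11°
rotate_crank_by(+66°): θ ← -11° +66° = 55°
rotate_crank_by(-38°): θ ← 55° -38° = 17°
crank pin P = (r cos θ, r sin θ) = (46.858933, 14.326214)
h = r sin θ − e = 14.326214 − 15 = -0.673786
x = r cos θ + √(L² − h²) = 46.858933 + √(76176.0 − 0.4540) = 46.858933 + 275.999178 = 322.858111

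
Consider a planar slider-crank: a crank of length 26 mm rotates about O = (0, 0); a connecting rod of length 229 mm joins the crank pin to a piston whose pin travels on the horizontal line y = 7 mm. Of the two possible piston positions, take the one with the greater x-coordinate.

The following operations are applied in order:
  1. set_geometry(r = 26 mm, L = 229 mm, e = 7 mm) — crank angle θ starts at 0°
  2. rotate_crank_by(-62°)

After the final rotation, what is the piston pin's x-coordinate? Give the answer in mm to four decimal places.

239.2384

set_geometry: r = 26 mm, L = 229 mm, e = 7 mm; θ ← 0°
rotate_crank_by(-62°): θ ← 0° -62° = -62°
crank pin P = (r cos θ, r sin θ) = (12.206261, -22.956637)
h = r sin θ − e = -22.956637 − 7 = -29.956637
x = r cos θ + √(L² − h²) = 12.206261 + √(52441.0 − 897.4001) = 12.206261 + 227.032156 = 239.238417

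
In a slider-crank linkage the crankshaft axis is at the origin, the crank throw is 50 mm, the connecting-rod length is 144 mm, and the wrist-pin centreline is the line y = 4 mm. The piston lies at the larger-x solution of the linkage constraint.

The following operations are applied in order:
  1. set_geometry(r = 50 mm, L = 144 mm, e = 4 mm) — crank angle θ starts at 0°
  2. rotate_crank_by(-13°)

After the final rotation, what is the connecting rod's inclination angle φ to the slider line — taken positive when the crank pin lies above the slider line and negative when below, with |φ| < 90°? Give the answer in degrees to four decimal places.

set_geometry: r = 50 mm, L = 144 mm, e = 4 mm; θ ← 0°
rotate_crank_by(-13°): θ ← 0° -13° = -13°
crank pin P = (r cos θ, r sin θ) = (48.718503, -11.247553)
h = r sin θ − e = -11.247553 − 4 = -15.247553
sin φ = h / L = -15.247553 / 144 = -0.10588578
φ = arcsin(-0.10588578) = -6.078203°

-6.0782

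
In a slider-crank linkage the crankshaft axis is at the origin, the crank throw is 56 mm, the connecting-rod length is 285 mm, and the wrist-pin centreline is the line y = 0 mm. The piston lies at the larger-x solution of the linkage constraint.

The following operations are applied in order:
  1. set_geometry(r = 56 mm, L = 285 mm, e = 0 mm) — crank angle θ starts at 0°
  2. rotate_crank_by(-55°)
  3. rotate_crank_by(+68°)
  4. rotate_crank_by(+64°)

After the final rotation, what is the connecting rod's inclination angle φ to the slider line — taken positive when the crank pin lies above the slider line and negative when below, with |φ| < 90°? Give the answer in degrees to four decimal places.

11.0377

set_geometry: r = 56 mm, L = 285 mm, e = 0 mm; θ ← 0°
rotate_crank_by(-55°): θ ← 0° -55° = -55°
rotate_crank_by(+68°): θ ← -55° +68° = 13°
rotate_crank_by(+64°): θ ← 13° +64° = 77°
crank pin P = (r cos θ, r sin θ) = (12.597259, 54.564724)
h = r sin θ − e = 54.564724 − 0 = 54.564724
sin φ = h / L = 54.564724 / 285 = 0.19145517
φ = arcsin(0.19145517) = 11.037718°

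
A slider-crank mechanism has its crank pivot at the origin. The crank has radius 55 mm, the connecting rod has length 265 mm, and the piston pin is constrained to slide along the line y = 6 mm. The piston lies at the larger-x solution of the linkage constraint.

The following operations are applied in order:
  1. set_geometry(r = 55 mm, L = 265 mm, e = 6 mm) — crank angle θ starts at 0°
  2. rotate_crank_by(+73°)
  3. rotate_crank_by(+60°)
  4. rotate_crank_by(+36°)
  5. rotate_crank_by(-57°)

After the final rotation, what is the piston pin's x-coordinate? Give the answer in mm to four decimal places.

240.5488

set_geometry: r = 55 mm, L = 265 mm, e = 6 mm; θ ← 0°
rotate_crank_by(+73°): θ ← 0° +73° = 73°
rotate_crank_by(+60°): θ ← 73° +60° = 133°
rotate_crank_by(+36°): θ ← 133° +36° = 169°
rotate_crank_by(-57°): θ ← 169° -57° = 112°
crank pin P = (r cos θ, r sin θ) = (-20.603363, 50.995112)
h = r sin θ − e = 50.995112 − 6 = 44.995112
x = r cos θ + √(L² − h²) = -20.603363 + √(70225.0 − 2024.5601) = -20.603363 + 261.152139 = 240.548777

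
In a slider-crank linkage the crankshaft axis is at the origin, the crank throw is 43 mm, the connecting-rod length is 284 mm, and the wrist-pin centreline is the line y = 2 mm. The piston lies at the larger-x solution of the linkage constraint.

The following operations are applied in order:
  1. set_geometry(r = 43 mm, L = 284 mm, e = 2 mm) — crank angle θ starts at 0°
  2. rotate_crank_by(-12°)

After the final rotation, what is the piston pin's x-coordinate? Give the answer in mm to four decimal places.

set_geometry: r = 43 mm, L = 284 mm, e = 2 mm; θ ← 0°
rotate_crank_by(-12°): θ ← 0° -12° = -12°
crank pin P = (r cos θ, r sin θ) = (42.060347, -8.940203)
h = r sin θ − e = -8.940203 − 2 = -10.940203
x = r cos θ + √(L² − h²) = 42.060347 + √(80656.0 − 119.6880) = 42.060347 + 283.789203 = 325.849550

325.8496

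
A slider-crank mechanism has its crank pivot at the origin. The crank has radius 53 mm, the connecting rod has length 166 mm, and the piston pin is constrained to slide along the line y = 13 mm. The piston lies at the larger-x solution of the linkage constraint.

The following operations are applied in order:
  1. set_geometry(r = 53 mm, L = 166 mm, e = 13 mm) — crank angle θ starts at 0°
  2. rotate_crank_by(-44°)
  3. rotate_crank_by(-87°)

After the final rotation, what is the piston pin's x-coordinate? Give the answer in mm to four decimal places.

122.5408

set_geometry: r = 53 mm, L = 166 mm, e = 13 mm; θ ← 0°
rotate_crank_by(-44°): θ ← 0° -44° = -44°
rotate_crank_by(-87°): θ ← -44° -87° = -131°
crank pin P = (r cos θ, r sin θ) = (-34.771129, -39.999608)
h = r sin θ − e = -39.999608 − 13 = -52.999608
x = r cos θ + √(L² − h²) = -34.771129 + √(27556.0 − 2808.9584) = -34.771129 + 157.311924 = 122.540796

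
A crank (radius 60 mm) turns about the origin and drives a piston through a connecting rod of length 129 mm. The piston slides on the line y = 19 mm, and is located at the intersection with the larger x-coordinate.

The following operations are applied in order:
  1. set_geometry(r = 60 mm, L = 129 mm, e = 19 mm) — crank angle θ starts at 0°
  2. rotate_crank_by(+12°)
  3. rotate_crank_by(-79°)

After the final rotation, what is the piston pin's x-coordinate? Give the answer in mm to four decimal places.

128.9468

set_geometry: r = 60 mm, L = 129 mm, e = 19 mm; θ ← 0°
rotate_crank_by(+12°): θ ← 0° +12° = 12°
rotate_crank_by(-79°): θ ← 12° -79° = -67°
crank pin P = (r cos θ, r sin θ) = (23.443868, -55.230291)
h = r sin θ − e = -55.230291 − 19 = -74.230291
x = r cos θ + √(L² − h²) = 23.443868 + √(16641.0 − 5510.1361) = 23.443868 + 105.502909 = 128.946777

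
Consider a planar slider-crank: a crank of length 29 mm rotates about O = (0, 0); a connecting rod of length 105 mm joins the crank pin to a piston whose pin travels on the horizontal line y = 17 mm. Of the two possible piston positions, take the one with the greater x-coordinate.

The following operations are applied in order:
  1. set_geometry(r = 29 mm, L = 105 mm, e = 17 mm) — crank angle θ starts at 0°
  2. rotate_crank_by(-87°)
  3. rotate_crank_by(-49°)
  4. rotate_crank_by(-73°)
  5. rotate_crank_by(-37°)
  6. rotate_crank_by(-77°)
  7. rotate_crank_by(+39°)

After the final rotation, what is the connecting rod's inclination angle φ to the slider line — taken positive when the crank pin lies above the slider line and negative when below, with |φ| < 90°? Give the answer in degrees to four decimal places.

set_geometry: r = 29 mm, L = 105 mm, e = 17 mm; θ ← 0°
rotate_crank_by(-87°): θ ← 0° -87° = -87°
rotate_crank_by(-49°): θ ← -87° -49° = -136°
rotate_crank_by(-73°): θ ← -136° -73° = -209°
rotate_crank_by(-37°): θ ← -209° -37° = -246°
rotate_crank_by(-77°): θ ← -246° -77° = -323°
rotate_crank_by(+39°): θ ← -323° +39° = -284°
crank pin P = (r cos θ, r sin θ) = (7.015735, 28.138576)
h = r sin θ − e = 28.138576 − 17 = 11.138576
sin φ = h / L = 11.138576 / 105 = 0.10608168
φ = arcsin(0.10608168) = 6.089490°

6.0895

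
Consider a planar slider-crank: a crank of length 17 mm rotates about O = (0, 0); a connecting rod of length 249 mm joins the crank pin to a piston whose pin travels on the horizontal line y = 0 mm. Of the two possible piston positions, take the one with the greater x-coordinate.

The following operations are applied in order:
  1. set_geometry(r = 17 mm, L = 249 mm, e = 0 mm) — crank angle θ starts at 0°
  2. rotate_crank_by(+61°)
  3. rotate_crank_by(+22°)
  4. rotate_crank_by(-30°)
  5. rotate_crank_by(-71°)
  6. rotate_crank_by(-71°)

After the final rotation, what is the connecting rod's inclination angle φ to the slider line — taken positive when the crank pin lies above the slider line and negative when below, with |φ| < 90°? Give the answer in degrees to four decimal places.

set_geometry: r = 17 mm, L = 249 mm, e = 0 mm; θ ← 0°
rotate_crank_by(+61°): θ ← 0° +61° = 61°
rotate_crank_by(+22°): θ ← 61° +22° = 83°
rotate_crank_by(-30°): θ ← 83° -30° = 53°
rotate_crank_by(-71°): θ ← 53° -71° = -18°
rotate_crank_by(-71°): θ ← -18° -71° = -89°
crank pin P = (r cos θ, r sin θ) = (0.296691, -16.997411)
h = r sin θ − e = -16.997411 − 0 = -16.997411
sin φ = h / L = -16.997411 / 249 = -0.06826269
φ = arcsin(-0.06826269) = -3.914208°

-3.9142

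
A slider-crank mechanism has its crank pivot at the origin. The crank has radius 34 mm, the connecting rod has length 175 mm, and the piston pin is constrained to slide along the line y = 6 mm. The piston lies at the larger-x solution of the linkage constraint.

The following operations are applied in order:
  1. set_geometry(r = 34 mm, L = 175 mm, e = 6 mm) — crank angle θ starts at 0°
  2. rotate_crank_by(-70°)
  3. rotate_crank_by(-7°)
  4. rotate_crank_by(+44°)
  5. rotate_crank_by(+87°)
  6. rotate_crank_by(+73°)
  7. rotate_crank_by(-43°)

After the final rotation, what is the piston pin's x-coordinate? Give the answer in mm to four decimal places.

set_geometry: r = 34 mm, L = 175 mm, e = 6 mm; θ ← 0°
rotate_crank_by(-70°): θ ← 0° -70° = -70°
rotate_crank_by(-7°): θ ← -70° -7° = -77°
rotate_crank_by(+44°): θ ← -77° +44° = -33°
rotate_crank_by(+87°): θ ← -33° +87° = 54°
rotate_crank_by(+73°): θ ← 54° +73° = 127°
rotate_crank_by(-43°): θ ← 127° -43° = 84°
crank pin P = (r cos θ, r sin θ) = (3.553968, 33.813744)
h = r sin θ − e = 33.813744 − 6 = 27.813744
x = r cos θ + √(L² − h²) = 3.553968 + √(30625.0 − 773.6044) = 3.553968 + 172.775564 = 176.329532

176.3295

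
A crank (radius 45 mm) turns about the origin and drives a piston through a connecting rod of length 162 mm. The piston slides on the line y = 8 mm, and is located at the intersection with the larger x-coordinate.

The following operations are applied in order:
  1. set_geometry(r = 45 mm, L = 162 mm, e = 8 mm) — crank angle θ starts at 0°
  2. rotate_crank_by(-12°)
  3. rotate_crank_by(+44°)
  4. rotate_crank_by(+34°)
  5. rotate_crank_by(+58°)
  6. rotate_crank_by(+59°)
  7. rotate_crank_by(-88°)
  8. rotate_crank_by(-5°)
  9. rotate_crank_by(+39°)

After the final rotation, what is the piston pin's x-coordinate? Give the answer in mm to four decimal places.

131.4195

set_geometry: r = 45 mm, L = 162 mm, e = 8 mm; θ ← 0°
rotate_crank_by(-12°): θ ← 0° -12° = -12°
rotate_crank_by(+44°): θ ← -12° +44° = 32°
rotate_crank_by(+34°): θ ← 32° +34° = 66°
rotate_crank_by(+58°): θ ← 66° +58° = 124°
rotate_crank_by(+59°): θ ← 124° +59° = 183°
rotate_crank_by(-88°): θ ← 183° -88° = 95°
rotate_crank_by(-5°): θ ← 95° -5° = 90°
rotate_crank_by(+39°): θ ← 90° +39° = 129°
crank pin P = (r cos θ, r sin θ) = (-28.319418, 34.971568)
h = r sin θ − e = 34.971568 − 8 = 26.971568
x = r cos θ + √(L² − h²) = -28.319418 + √(26244.0 − 727.4655) = -28.319418 + 159.738957 = 131.419540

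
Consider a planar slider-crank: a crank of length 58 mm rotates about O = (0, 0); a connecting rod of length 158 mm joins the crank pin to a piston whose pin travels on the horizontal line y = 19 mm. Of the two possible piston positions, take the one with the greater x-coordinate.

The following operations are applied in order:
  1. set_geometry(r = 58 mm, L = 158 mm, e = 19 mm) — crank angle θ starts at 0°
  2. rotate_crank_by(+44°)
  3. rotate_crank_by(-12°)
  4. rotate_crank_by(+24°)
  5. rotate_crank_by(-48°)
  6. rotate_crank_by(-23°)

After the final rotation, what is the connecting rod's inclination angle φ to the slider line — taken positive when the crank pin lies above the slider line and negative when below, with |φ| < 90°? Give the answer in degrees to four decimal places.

-12.4309

set_geometry: r = 58 mm, L = 158 mm, e = 19 mm; θ ← 0°
rotate_crank_by(+44°): θ ← 0° +44° = 44°
rotate_crank_by(-12°): θ ← 44° -12° = 32°
rotate_crank_by(+24°): θ ← 32° +24° = 56°
rotate_crank_by(-48°): θ ← 56° -48° = 8°
rotate_crank_by(-23°): θ ← 8° -23° = -15°
crank pin P = (r cos θ, r sin θ) = (56.023698, -15.011505)
h = r sin θ − e = -15.011505 − 19 = -34.011505
sin φ = h / L = -34.011505 / 158 = -0.21526269
φ = arcsin(-0.21526269) = -12.430939°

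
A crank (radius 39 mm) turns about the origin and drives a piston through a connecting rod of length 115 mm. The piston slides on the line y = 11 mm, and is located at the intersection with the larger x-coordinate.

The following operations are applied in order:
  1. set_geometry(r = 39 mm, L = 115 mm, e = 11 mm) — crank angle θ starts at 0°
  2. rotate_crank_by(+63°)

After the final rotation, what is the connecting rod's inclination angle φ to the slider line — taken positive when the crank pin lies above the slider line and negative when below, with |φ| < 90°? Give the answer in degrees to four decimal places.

set_geometry: r = 39 mm, L = 115 mm, e = 11 mm; θ ← 0°
rotate_crank_by(+63°): θ ← 0° +63° = 63°
crank pin P = (r cos θ, r sin θ) = (17.705629, 34.749254)
h = r sin θ − e = 34.749254 − 11 = 23.749254
sin φ = h / L = 23.749254 / 115 = 0.20651526
φ = arcsin(0.20651526) = 11.918215°

11.9182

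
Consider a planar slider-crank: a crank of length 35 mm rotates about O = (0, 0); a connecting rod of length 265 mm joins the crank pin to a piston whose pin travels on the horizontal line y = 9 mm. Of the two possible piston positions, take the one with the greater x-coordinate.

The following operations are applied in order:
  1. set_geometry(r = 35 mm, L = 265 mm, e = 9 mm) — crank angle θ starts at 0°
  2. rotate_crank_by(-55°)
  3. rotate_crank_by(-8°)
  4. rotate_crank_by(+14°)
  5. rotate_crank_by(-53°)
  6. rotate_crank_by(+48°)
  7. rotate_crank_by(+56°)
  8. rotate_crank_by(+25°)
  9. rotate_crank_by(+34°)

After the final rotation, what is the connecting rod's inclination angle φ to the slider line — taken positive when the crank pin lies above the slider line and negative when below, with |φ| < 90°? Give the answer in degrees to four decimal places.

4.6779

set_geometry: r = 35 mm, L = 265 mm, e = 9 mm; θ ← 0°
rotate_crank_by(-55°): θ ← 0° -55° = -55°
rotate_crank_by(-8°): θ ← -55° -8° = -63°
rotate_crank_by(+14°): θ ← -63° +14° = -49°
rotate_crank_by(-53°): θ ← -49° -53° = -102°
rotate_crank_by(+48°): θ ← -102° +48° = -54°
rotate_crank_by(+56°): θ ← -54° +56° = 2°
rotate_crank_by(+25°): θ ← 2° +25° = 27°
rotate_crank_by(+34°): θ ← 27° +34° = 61°
crank pin P = (r cos θ, r sin θ) = (16.968337, 30.611690)
h = r sin θ − e = 30.611690 − 9 = 21.611690
sin φ = h / L = 21.611690 / 265 = 0.08155355
φ = arcsin(0.08155355) = 4.677869°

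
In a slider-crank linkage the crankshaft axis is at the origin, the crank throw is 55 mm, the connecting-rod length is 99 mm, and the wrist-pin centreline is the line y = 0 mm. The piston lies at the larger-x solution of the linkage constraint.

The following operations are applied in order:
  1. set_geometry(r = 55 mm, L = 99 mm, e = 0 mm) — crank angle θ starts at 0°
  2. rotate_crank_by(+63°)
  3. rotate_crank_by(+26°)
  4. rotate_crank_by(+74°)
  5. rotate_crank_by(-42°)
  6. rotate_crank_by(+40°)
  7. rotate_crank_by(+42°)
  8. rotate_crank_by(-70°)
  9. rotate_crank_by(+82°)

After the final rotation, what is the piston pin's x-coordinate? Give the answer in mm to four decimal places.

set_geometry: r = 55 mm, L = 99 mm, e = 0 mm; θ ← 0°
rotate_crank_by(+63°): θ ← 0° +63° = 63°
rotate_crank_by(+26°): θ ← 63° +26° = 89°
rotate_crank_by(+74°): θ ← 89° +74° = 163°
rotate_crank_by(-42°): θ ← 163° -42° = 121°
rotate_crank_by(+40°): θ ← 121° +40° = 161°
rotate_crank_by(+42°): θ ← 161° +42° = 203°
rotate_crank_by(-70°): θ ← 203° -70° = 133°
rotate_crank_by(+82°): θ ← 133° +82° = 215°
crank pin P = (r cos θ, r sin θ) = (-45.053362, -31.546704)
h = r sin θ − e = -31.546704 − 0 = -31.546704
x = r cos θ + √(L² − h²) = -45.053362 + √(9801.0 − 995.1945) = -45.053362 + 93.839253 = 48.785891

48.7859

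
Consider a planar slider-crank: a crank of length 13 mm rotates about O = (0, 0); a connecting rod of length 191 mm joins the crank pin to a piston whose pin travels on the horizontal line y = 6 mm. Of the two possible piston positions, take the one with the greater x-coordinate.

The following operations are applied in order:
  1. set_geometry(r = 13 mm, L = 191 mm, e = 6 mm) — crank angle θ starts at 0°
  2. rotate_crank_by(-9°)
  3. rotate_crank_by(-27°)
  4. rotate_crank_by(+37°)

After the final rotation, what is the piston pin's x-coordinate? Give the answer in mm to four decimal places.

set_geometry: r = 13 mm, L = 191 mm, e = 6 mm; θ ← 0°
rotate_crank_by(-9°): θ ← 0° -9° = -9°
rotate_crank_by(-27°): θ ← -9° -27° = -36°
rotate_crank_by(+37°): θ ← -36° +37° = 1°
crank pin P = (r cos θ, r sin θ) = (12.998020, 0.226881)
h = r sin θ − e = 0.226881 − 6 = -5.773119
x = r cos θ + √(L² − h²) = 12.998020 + √(36481.0 − 33.3289) = 12.998020 + 190.912732 = 203.910752

203.9108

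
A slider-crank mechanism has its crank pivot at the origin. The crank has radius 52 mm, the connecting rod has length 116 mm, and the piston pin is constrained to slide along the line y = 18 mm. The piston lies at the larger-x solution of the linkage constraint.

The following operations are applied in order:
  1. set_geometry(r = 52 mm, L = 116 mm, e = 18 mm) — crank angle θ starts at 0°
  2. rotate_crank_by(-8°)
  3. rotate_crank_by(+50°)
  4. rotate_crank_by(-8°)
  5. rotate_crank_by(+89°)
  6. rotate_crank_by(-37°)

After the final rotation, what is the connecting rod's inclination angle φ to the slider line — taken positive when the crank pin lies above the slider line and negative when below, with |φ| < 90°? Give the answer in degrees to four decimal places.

16.9784

set_geometry: r = 52 mm, L = 116 mm, e = 18 mm; θ ← 0°
rotate_crank_by(-8°): θ ← 0° -8° = -8°
rotate_crank_by(+50°): θ ← -8° +50° = 42°
rotate_crank_by(-8°): θ ← 42° -8° = 34°
rotate_crank_by(+89°): θ ← 34° +89° = 123°
rotate_crank_by(-37°): θ ← 123° -37° = 86°
crank pin P = (r cos θ, r sin θ) = (3.627337, 51.873331)
h = r sin θ − e = 51.873331 − 18 = 33.873331
sin φ = h / L = 33.873331 / 116 = 0.29201147
φ = arcsin(0.29201147) = 16.978418°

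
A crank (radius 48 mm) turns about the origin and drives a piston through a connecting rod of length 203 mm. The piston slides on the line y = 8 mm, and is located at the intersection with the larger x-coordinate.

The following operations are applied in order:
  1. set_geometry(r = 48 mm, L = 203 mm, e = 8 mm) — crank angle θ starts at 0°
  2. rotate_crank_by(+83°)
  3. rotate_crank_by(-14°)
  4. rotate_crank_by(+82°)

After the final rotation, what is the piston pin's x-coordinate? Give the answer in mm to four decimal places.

set_geometry: r = 48 mm, L = 203 mm, e = 8 mm; θ ← 0°
rotate_crank_by(+83°): θ ← 0° +83° = 83°
rotate_crank_by(-14°): θ ← 83° -14° = 69°
rotate_crank_by(+82°): θ ← 69° +82° = 151°
crank pin P = (r cos θ, r sin θ) = (-41.981746, 23.270862)
h = r sin θ − e = 23.270862 − 8 = 15.270862
x = r cos θ + √(L² − h²) = -41.981746 + √(41209.0 − 233.1992) = -41.981746 + 202.424803 = 160.443057

160.4431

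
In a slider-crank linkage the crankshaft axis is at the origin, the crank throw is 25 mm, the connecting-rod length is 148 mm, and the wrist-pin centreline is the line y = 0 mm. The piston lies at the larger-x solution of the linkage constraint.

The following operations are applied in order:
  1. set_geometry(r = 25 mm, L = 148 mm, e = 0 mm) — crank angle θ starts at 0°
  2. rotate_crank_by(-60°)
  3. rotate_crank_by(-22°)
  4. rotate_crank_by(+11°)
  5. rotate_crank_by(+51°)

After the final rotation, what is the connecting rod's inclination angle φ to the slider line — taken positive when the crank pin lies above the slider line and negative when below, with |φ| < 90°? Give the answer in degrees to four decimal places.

set_geometry: r = 25 mm, L = 148 mm, e = 0 mm; θ ← 0°
rotate_crank_by(-60°): θ ← 0° -60° = -60°
rotate_crank_by(-22°): θ ← -60° -22° = -82°
rotate_crank_by(+11°): θ ← -82° +11° = -71°
rotate_crank_by(+51°): θ ← -71° +51° = -20°
crank pin P = (r cos θ, r sin θ) = (23.492316, -8.550504)
h = r sin θ − e = -8.550504 − 0 = -8.550504
sin φ = h / L = -8.550504 / 148 = -0.05777367
φ = arcsin(-0.05777367) = -3.312032°

-3.3120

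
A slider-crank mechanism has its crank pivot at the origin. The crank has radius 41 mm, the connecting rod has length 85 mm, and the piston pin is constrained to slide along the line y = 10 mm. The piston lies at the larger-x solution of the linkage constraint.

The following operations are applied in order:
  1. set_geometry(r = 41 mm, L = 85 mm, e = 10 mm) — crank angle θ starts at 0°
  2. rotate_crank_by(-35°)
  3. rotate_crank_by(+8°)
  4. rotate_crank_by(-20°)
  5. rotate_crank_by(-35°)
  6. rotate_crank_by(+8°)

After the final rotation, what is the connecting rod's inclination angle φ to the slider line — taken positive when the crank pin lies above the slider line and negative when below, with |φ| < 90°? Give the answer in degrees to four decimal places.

set_geometry: r = 41 mm, L = 85 mm, e = 10 mm; θ ← 0°
rotate_crank_by(-35°): θ ← 0° -35° = -35°
rotate_crank_by(+8°): θ ← -35° +8° = -27°
rotate_crank_by(-20°): θ ← -27° -20° = -47°
rotate_crank_by(-35°): θ ← -47° -35° = -82°
rotate_crank_by(+8°): θ ← -82° +8° = -74°
crank pin P = (r cos θ, r sin θ) = (11.301132, -39.411730)
h = r sin θ − e = -39.411730 − 10 = -49.411730
sin φ = h / L = -49.411730 / 85 = -0.58131447
φ = arcsin(-0.58131447) = -35.543048°

-35.5430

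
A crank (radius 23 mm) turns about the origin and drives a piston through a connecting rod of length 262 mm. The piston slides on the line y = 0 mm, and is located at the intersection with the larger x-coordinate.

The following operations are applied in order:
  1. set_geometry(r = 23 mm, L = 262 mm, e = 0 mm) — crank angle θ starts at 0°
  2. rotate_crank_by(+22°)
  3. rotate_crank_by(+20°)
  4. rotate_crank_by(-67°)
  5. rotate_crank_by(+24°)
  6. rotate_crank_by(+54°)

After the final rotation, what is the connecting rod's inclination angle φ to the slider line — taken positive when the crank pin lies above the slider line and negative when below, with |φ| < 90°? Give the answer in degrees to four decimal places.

4.0203

set_geometry: r = 23 mm, L = 262 mm, e = 0 mm; θ ← 0°
rotate_crank_by(+22°): θ ← 0° +22° = 22°
rotate_crank_by(+20°): θ ← 22° +20° = 42°
rotate_crank_by(-67°): θ ← 42° -67° = -25°
rotate_crank_by(+24°): θ ← -25° +24° = -1°
rotate_crank_by(+54°): θ ← -1° +54° = 53°
crank pin P = (r cos θ, r sin θ) = (13.841746, 18.368617)
h = r sin θ − e = 18.368617 − 0 = 18.368617
sin φ = h / L = 18.368617 / 262 = 0.07010922
φ = arcsin(0.07010922) = 4.020261°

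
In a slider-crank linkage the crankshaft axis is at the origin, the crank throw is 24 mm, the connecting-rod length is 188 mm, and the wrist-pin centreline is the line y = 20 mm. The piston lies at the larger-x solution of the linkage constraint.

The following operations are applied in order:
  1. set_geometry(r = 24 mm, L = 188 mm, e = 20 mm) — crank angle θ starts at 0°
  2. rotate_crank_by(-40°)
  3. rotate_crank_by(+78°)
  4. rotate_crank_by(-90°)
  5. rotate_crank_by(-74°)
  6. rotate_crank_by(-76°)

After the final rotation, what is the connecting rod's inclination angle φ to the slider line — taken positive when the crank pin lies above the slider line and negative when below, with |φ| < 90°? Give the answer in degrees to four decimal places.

set_geometry: r = 24 mm, L = 188 mm, e = 20 mm; θ ← 0°
rotate_crank_by(-40°): θ ← 0° -40° = -40°
rotate_crank_by(+78°): θ ← -40° +78° = 38°
rotate_crank_by(-90°): θ ← 38° -90° = -52°
rotate_crank_by(-74°): θ ← -52° -74° = -126°
rotate_crank_by(-76°): θ ← -126° -76° = -202°
crank pin P = (r cos θ, r sin θ) = (-22.252413, 8.990558)
h = r sin θ − e = 8.990558 − 20 = -11.009442
sin φ = h / L = -11.009442 / 188 = -0.05856086
φ = arcsin(-0.05856086) = -3.357211°

-3.3572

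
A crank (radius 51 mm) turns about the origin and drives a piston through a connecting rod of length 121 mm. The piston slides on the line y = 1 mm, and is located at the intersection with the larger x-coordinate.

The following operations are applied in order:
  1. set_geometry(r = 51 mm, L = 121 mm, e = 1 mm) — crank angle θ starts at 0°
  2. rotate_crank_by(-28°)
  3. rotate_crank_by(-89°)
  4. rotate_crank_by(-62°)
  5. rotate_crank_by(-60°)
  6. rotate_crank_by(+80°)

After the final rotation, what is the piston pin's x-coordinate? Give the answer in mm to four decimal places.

set_geometry: r = 51 mm, L = 121 mm, e = 1 mm; θ ← 0°
rotate_crank_by(-28°): θ ← 0° -28° = -28°
rotate_crank_by(-89°): θ ← -28° -89° = -117°
rotate_crank_by(-62°): θ ← -117° -62° = -179°
rotate_crank_by(-60°): θ ← -179° -60° = -239°
rotate_crank_by(+80°): θ ← -239° +80° = -159°
crank pin P = (r cos θ, r sin θ) = (-47.612602, -18.276765)
h = r sin θ − e = -18.276765 − 1 = -19.276765
x = r cos θ + √(L² − h²) = -47.612602 + √(14641.0 − 371.5937) = -47.612602 + 119.454620 = 71.842019

71.8420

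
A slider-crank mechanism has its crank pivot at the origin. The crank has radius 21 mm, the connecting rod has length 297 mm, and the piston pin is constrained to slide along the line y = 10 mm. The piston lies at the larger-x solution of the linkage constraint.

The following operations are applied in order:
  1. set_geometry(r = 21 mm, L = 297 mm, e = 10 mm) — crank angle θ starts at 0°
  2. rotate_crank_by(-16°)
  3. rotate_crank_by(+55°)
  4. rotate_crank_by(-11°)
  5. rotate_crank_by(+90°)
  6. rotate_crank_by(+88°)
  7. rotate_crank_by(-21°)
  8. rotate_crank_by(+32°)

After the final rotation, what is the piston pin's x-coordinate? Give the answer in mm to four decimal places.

set_geometry: r = 21 mm, L = 297 mm, e = 10 mm; θ ← 0°
rotate_crank_by(-16°): θ ← 0° -16° = -16°
rotate_crank_by(+55°): θ ← -16° +55° = 39°
rotate_crank_by(-11°): θ ← 39° -11° = 28°
rotate_crank_by(+90°): θ ← 28° +90° = 118°
rotate_crank_by(+88°): θ ← 118° +88° = 206°
rotate_crank_by(-21°): θ ← 206° -21° = 185°
rotate_crank_by(+32°): θ ← 185° +32° = 217°
crank pin P = (r cos θ, r sin θ) = (-16.771346, -12.638115)
h = r sin θ − e = -12.638115 − 10 = -22.638115
x = r cos θ + √(L² − h²) = -16.771346 + √(88209.0 − 512.4843) = -16.771346 + 296.135975 = 279.364629

279.3646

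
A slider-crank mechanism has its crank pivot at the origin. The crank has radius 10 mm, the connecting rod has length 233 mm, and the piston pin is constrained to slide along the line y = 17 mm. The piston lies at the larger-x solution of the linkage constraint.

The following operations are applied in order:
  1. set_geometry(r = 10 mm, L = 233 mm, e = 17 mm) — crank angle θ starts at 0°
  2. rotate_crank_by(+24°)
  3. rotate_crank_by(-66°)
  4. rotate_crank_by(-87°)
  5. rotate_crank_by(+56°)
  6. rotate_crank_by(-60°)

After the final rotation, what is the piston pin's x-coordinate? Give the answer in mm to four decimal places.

set_geometry: r = 10 mm, L = 233 mm, e = 17 mm; θ ← 0°
rotate_crank_by(+24°): θ ← 0° +24° = 24°
rotate_crank_by(-66°): θ ← 24° -66° = -42°
rotate_crank_by(-87°): θ ← -42° -87° = -129°
rotate_crank_by(+56°): θ ← -129° +56° = -73°
rotate_crank_by(-60°): θ ← -73° -60° = -133°
crank pin P = (r cos θ, r sin θ) = (-6.819984, -7.313537)
h = r sin θ − e = -7.313537 − 17 = -24.313537
x = r cos θ + √(L² − h²) = -6.819984 + √(54289.0 − 591.1481) = -6.819984 + 231.727970 = 224.907986

224.9080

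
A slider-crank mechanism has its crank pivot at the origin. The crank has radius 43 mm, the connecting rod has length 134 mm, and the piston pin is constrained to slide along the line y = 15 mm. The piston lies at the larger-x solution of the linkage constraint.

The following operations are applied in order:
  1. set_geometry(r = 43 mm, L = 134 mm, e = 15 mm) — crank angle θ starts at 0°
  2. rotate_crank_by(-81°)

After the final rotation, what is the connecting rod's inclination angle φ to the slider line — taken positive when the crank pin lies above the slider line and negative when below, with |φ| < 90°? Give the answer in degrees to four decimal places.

set_geometry: r = 43 mm, L = 134 mm, e = 15 mm; θ ← 0°
rotate_crank_by(-81°): θ ← 0° -81° = -81°
crank pin P = (r cos θ, r sin θ) = (6.726682, -42.470599)
h = r sin θ − e = -42.470599 − 15 = -57.470599
sin φ = h / L = -57.470599 / 134 = -0.42888506
φ = arcsin(-0.42888506) = -25.396824°

-25.3968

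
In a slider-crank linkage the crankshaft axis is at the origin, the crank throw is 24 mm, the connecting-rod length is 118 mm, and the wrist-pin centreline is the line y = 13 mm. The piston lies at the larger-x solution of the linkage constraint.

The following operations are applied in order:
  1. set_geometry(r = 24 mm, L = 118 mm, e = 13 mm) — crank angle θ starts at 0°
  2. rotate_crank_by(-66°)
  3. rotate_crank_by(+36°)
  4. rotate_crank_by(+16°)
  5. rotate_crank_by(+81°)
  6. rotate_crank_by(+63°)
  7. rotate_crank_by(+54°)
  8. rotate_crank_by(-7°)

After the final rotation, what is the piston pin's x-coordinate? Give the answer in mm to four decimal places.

set_geometry: r = 24 mm, L = 118 mm, e = 13 mm; θ ← 0°
rotate_crank_by(-66°): θ ← 0° -66° = -66°
rotate_crank_by(+36°): θ ← -66° +36° = -30°
rotate_crank_by(+16°): θ ← -30° +16° = -14°
rotate_crank_by(+81°): θ ← -14° +81° = 67°
rotate_crank_by(+63°): θ ← 67° +63° = 130°
rotate_crank_by(+54°): θ ← 130° +54° = 184°
rotate_crank_by(-7°): θ ← 184° -7° = 177°
crank pin P = (r cos θ, r sin θ) = (-23.967109, 1.256063)
h = r sin θ − e = 1.256063 − 13 = -11.743937
x = r cos θ + √(L² − h²) = -23.967109 + √(13924.0 − 137.9201) = -23.967109 + 117.414139 = 93.447030

93.4470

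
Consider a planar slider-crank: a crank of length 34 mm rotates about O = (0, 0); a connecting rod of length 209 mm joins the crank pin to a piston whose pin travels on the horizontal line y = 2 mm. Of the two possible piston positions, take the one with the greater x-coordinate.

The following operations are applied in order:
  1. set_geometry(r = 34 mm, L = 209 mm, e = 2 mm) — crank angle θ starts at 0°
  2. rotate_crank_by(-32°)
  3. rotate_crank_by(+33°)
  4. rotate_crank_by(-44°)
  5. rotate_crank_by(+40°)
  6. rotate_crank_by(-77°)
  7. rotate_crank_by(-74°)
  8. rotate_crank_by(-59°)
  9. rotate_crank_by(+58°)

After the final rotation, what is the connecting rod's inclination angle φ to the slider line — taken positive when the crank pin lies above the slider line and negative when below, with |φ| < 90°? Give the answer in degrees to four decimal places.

-4.4920

set_geometry: r = 34 mm, L = 209 mm, e = 2 mm; θ ← 0°
rotate_crank_by(-32°): θ ← 0° -32° = -32°
rotate_crank_by(+33°): θ ← -32° +33° = 1°
rotate_crank_by(-44°): θ ← 1° -44° = -43°
rotate_crank_by(+40°): θ ← -43° +40° = -3°
rotate_crank_by(-77°): θ ← -3° -77° = -80°
rotate_crank_by(-74°): θ ← -80° -74° = -154°
rotate_crank_by(-59°): θ ← -154° -59° = -213°
rotate_crank_by(+58°): θ ← -213° +58° = -155°
crank pin P = (r cos θ, r sin θ) = (-30.814465, -14.369021)
h = r sin θ − e = -14.369021 − 2 = -16.369021
sin φ = h / L = -16.369021 / 209 = -0.07832067
φ = arcsin(-0.07832067) = -4.492045°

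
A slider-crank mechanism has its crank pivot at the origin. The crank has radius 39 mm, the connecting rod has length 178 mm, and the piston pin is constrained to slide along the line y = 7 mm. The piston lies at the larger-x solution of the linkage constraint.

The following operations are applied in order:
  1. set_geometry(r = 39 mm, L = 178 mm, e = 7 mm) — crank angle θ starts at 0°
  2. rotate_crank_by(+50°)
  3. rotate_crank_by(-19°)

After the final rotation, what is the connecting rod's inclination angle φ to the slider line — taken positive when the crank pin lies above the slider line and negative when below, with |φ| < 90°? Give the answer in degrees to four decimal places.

set_geometry: r = 39 mm, L = 178 mm, e = 7 mm; θ ← 0°
rotate_crank_by(+50°): θ ← 0° +50° = 50°
rotate_crank_by(-19°): θ ← 50° -19° = 31°
crank pin P = (r cos θ, r sin θ) = (33.429525, 20.086485)
h = r sin θ − e = 20.086485 − 7 = 13.086485
sin φ = h / L = 13.086485 / 178 = 0.07351958
φ = arcsin(0.07351958) = 4.216166°

4.2162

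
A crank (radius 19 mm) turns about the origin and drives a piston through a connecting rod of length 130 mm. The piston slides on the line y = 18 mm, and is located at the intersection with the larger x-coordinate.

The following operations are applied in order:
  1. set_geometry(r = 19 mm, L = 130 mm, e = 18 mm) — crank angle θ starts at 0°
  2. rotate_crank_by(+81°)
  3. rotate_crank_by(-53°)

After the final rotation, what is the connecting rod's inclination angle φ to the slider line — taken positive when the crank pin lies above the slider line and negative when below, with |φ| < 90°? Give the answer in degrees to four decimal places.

-4.0052

set_geometry: r = 19 mm, L = 130 mm, e = 18 mm; θ ← 0°
rotate_crank_by(+81°): θ ← 0° +81° = 81°
rotate_crank_by(-53°): θ ← 81° -53° = 28°
crank pin P = (r cos θ, r sin θ) = (16.776004, 8.919960)
h = r sin θ − e = 8.919960 − 18 = -9.080040
sin φ = h / L = -9.080040 / 130 = -0.06984646
φ = arcsin(-0.06984646) = -4.005169°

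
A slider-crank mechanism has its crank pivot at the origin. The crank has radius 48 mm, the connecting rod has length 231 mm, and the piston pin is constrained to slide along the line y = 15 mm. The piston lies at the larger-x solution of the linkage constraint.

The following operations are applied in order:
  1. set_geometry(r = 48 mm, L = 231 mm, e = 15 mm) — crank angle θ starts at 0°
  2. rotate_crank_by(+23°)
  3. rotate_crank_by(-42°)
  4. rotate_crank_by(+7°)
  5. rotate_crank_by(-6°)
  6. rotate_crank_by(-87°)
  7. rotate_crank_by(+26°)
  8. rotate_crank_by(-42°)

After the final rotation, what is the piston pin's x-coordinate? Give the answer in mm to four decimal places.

set_geometry: r = 48 mm, L = 231 mm, e = 15 mm; θ ← 0°
rotate_crank_by(+23°): θ ← 0° +23° = 23°
rotate_crank_by(-42°): θ ← 23° -42° = -19°
rotate_crank_by(+7°): θ ← -19° +7° = -12°
rotate_crank_by(-6°): θ ← -12° -6° = -18°
rotate_crank_by(-87°): θ ← -18° -87° = -105°
rotate_crank_by(+26°): θ ← -105° +26° = -79°
rotate_crank_by(-42°): θ ← -79° -42° = -121°
crank pin P = (r cos θ, r sin θ) = (-24.721828, -41.144030)
h = r sin θ − e = -41.144030 − 15 = -56.144030
x = r cos θ + √(L² − h²) = -24.721828 + √(53361.0 − 3152.1522) = -24.721828 + 224.073309 = 199.351481

199.3515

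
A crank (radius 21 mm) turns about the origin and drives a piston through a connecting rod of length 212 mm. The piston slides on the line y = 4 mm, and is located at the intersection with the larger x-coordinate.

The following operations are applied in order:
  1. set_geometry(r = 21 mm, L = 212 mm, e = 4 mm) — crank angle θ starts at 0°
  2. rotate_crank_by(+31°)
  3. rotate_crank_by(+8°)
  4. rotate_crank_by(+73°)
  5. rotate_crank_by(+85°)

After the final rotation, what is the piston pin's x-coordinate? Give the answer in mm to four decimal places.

191.6750

set_geometry: r = 21 mm, L = 212 mm, e = 4 mm; θ ← 0°
rotate_crank_by(+31°): θ ← 0° +31° = 31°
rotate_crank_by(+8°): θ ← 31° +8° = 39°
rotate_crank_by(+73°): θ ← 39° +73° = 112°
rotate_crank_by(+85°): θ ← 112° +85° = 197°
crank pin P = (r cos θ, r sin θ) = (-20.082400, -6.139806)
h = r sin θ − e = -6.139806 − 4 = -10.139806
x = r cos θ + √(L² − h²) = -20.082400 + √(44944.0 − 102.8157) = -20.082400 + 211.757371 = 191.674972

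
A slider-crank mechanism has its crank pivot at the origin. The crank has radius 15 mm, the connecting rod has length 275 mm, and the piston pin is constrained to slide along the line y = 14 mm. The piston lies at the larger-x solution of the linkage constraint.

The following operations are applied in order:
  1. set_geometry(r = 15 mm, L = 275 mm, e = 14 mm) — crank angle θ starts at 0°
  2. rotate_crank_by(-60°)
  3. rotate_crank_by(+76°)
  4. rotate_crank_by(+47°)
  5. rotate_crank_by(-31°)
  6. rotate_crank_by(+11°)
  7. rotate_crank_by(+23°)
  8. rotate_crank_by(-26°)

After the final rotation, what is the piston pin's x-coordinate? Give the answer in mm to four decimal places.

286.4561

set_geometry: r = 15 mm, L = 275 mm, e = 14 mm; θ ← 0°
rotate_crank_by(-60°): θ ← 0° -60° = -60°
rotate_crank_by(+76°): θ ← -60° +76° = 16°
rotate_crank_by(+47°): θ ← 16° +47° = 63°
rotate_crank_by(-31°): θ ← 63° -31° = 32°
rotate_crank_by(+11°): θ ← 32° +11° = 43°
rotate_crank_by(+23°): θ ← 43° +23° = 66°
rotate_crank_by(-26°): θ ← 66° -26° = 40°
crank pin P = (r cos θ, r sin θ) = (11.490667, 9.641814)
h = r sin θ − e = 9.641814 − 14 = -4.358186
x = r cos θ + √(L² − h²) = 11.490667 + √(75625.0 − 18.9938) = 11.490667 + 274.965464 = 286.456130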